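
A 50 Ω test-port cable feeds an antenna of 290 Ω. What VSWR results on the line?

For a purely resistive load, VSWR = R_L/Z_0 or Z_0/R_L (whichever > 1) = 290/50

VSWR ≈ 5.8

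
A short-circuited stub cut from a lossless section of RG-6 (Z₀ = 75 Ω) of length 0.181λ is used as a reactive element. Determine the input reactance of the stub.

X_in ≈ 162 Ω (inductive)

βl = 2π × 0.181 = 65.2°
tan(βl) = 2.16
For a short-circuited stub, Z_in = jZ_0·tan(βl)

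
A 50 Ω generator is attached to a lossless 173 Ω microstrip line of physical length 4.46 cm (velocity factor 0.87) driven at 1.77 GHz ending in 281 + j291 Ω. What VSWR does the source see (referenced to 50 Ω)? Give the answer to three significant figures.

λ = v/f = 0.87·c / 1.77 GHz = 0.147 m
βl = 2π·l/λ = 2π × 0.302 = 109°
tan(βl) = -2.92
Z_in = Z_0·(Z_L + jZ_0·tanβl)/(Z_0 + jZ_L·tanβl) = 46.6 + j1.11 Ω
Γ_s = (Z_in − Z_s)/(Z_in + Z_s) = (-3.4 + j1.11)/(96.6 + j1.11), |Γ_s| = 0.037
VSWR = (1 + |Γ_s|)/(1 − |Γ_s|)

VSWR ≈ 1.08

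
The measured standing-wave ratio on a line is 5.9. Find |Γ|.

|Γ| ≈ 0.71

|Γ| = (S − 1)/(S + 1) = (5.9 − 1)/(5.9 + 1) = 4.9/6.9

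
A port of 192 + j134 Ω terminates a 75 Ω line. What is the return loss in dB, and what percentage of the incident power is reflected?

RL ≈ 4.5 dB; 35.5% of incident power reflected

Γ = (117 + j134)/(267 + j134), |Γ| = 0.595
RL = −20·log₁₀(0.595) = 4.5 dB
P_refl/P_inc = |Γ|² = 0.355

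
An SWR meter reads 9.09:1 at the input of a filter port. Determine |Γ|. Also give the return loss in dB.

|Γ| = (S − 1)/(S + 1) = (9.09 − 1)/(9.09 + 1) = 8.09/10.1
RL = −20·log₁₀|Γ| = −20·log₁₀(0.802)

|Γ| ≈ 0.802; return loss ≈ 1.92 dB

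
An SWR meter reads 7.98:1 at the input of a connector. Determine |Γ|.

|Γ| = (S − 1)/(S + 1) = (7.98 − 1)/(7.98 + 1) = 6.98/8.98

|Γ| ≈ 0.777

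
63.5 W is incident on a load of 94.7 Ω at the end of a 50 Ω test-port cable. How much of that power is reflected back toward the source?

Γ = (94.7 − 50)/(94.7 + 50) = 0.309
|Γ|² = 0.0954
P_refl = |Γ|²·P_inc = 6.06 W, P_del = (1 − |Γ|²)·P_inc = 57.4 W

P_reflected ≈ 6.06 W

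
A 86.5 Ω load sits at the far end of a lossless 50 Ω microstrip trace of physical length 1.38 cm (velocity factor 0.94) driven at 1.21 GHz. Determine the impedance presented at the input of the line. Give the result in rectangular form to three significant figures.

λ = v/f = 0.94·c / 1.21 GHz = 0.233 m
βl = 2π·l/λ = 2π × 0.0592 = 21.3°
tan(βl) = tan(21.3°) = 0.39
Z_in = Z_0·(Z_L + jZ_0·tanβl)/(Z_0 + jZ_L·tanβl)
     = 50·(86.5 + j19.5)/(50 + j33.8)

Z_in ≈ 68.5 − j26.7 Ω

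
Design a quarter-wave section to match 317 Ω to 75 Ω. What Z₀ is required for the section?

Z_qwt ≈ 154 Ω

Z_qwt = √(Z_0·R_L) = √(75 × 317) = √23780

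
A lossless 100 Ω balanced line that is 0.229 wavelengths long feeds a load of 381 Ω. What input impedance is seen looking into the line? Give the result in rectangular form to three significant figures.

βl = 2π × 0.229 = 82.4°
tan(βl) = tan(82.4°) = 7.53
Z_in = Z_0·(Z_L + jZ_0·tanβl)/(Z_0 + jZ_L·tanβl)
     = 100·(381 + j753)/(100 + j2870)

Z_in ≈ 26.7 − j12.3 Ω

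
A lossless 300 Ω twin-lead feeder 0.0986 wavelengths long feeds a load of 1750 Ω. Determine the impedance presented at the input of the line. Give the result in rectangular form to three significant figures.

Z_in ≈ 144 − j386 Ω

βl = 2π × 0.0986 = 35.5°
tan(βl) = tan(35.5°) = 0.713
Z_in = Z_0·(Z_L + jZ_0·tanβl)/(Z_0 + jZ_L·tanβl)
     = 300·(1750 + j214)/(300 + j1250)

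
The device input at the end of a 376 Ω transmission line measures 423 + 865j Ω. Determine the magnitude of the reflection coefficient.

Γ = (Z_L − Z_0)/(Z_L + Z_0) = (47 + j865)/(799 + j865)
|Γ| = 866/1180

|Γ| ≈ 0.736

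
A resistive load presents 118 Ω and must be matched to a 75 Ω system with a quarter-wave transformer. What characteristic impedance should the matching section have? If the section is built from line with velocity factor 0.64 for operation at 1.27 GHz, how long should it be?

Z_qwt ≈ 94.1 Ω; length ≈ 3.78 cm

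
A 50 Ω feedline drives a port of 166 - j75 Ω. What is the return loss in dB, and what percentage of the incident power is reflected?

Γ = (116 − j75)/(216 − j75), |Γ| = 0.604
RL = −20·log₁₀(0.604) = 4.38 dB
P_refl/P_inc = |Γ|² = 0.365

RL ≈ 4.38 dB; 36.5% of incident power reflected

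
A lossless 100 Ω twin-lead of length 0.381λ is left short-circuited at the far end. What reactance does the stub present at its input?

βl = 2π × 0.381 = 137°
tan(βl) = -0.927
For a short-circuited stub, Z_in = jZ_0·tan(βl)

X_in ≈ -92.7 Ω (capacitive)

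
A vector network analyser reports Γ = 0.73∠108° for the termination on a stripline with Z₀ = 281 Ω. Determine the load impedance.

Z_L = Z_0·(1 + Γ)/(1 − Γ) = 281·(0.774 + j0.694)/(1.23 − j0.694)

Z_L ≈ 66.2 + j197 Ω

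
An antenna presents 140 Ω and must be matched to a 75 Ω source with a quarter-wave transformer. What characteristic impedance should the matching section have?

Z_qwt = √(Z_0·R_L) = √(75 × 140) = √10500

Z_qwt ≈ 102 Ω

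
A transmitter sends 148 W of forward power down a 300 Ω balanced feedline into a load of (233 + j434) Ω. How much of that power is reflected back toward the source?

|Γ| = |(-67 + j434)/(533 + j434)| = 0.639
|Γ|² = 0.408
P_refl = |Γ|²·P_inc = 60.4 W, P_del = (1 − |Γ|²)·P_inc = 87.6 W

P_reflected ≈ 60.4 W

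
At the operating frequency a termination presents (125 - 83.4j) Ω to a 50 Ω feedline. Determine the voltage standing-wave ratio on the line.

VSWR ≈ 3.75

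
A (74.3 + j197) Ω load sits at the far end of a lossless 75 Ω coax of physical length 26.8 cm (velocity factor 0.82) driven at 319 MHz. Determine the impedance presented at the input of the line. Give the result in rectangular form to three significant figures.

Z_in ≈ 9.2 + j21.8 Ω

λ = v/f = 0.82·c / 319 MHz = 0.771 m
βl = 2π·l/λ = 2π × 0.348 = 125°
tan(βl) = tan(125°) = -1.42
Z_in = Z_0·(Z_L + jZ_0·tanβl)/(Z_0 + jZ_L·tanβl)
     = 75·(74.3 + j90.3)/(355 − j106)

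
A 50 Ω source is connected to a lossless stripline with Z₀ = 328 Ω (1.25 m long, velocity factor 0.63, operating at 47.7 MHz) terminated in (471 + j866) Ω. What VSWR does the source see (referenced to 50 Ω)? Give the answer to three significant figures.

VSWR ≈ 2.16

λ = v/f = 0.63·c / 47.7 MHz = 3.96 m
βl = 2π·l/λ = 2π × 0.315 = 114°
tan(βl) = -2.29
Z_in = Z_0·(Z_L + jZ_0·tanβl)/(Z_0 + jZ_L·tanβl) = 48.6 + j38.9 Ω
Γ_s = (Z_in − Z_s)/(Z_in + Z_s) = (-1.36 + j38.9)/(98.6 + j38.9), |Γ_s| = 0.367
VSWR = (1 + |Γ_s|)/(1 − |Γ_s|)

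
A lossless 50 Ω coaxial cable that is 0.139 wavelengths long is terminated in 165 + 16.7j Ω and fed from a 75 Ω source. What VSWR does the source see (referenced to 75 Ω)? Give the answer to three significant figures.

VSWR ≈ 3.82

βl = 2π × 0.139 = 50°
tan(βl) = 1.19
Z_in = Z_0·(Z_L + jZ_0·tanβl)/(Z_0 + jZ_L·tanβl) = 25.2 − j38 Ω
Γ_s = (Z_in − Z_s)/(Z_in + Z_s) = (-49.8 − j38)/(100 − j38), |Γ_s| = 0.585
VSWR = (1 + |Γ_s|)/(1 − |Γ_s|)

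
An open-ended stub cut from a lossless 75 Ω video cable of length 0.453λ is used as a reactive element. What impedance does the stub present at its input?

βl = 2π × 0.453 = 163°
tan(βl) = -0.304
For an open-ended stub, Z_in = −jZ_0·cot(βl) = −jZ_0/tan(βl)

Z_in ≈ +j247 Ω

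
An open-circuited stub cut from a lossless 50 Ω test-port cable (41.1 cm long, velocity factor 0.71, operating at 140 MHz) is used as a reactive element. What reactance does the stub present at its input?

X_in ≈ 6.36 Ω (inductive)

λ = v/f = 0.71·c / 140 MHz = 1.52 m
βl = 2π·l/λ = 2π × 0.27 = 97.3°
tan(βl) = -7.86
For an open-circuited stub, Z_in = −jZ_0·cot(βl) = −jZ_0/tan(βl)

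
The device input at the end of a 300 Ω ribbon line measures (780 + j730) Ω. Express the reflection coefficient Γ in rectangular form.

Γ = (Z_L − Z_0)/(Z_L + Z_0) = (480 + j730)/(1080 + j730)

Γ ≈ 0.619 + j0.258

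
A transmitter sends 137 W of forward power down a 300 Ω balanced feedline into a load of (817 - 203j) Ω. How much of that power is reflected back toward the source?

|Γ| = |(517 − j203)/(1117 − j203)| = 0.489
|Γ|² = 0.239
P_refl = |Γ|²·P_inc = 32.8 W, P_del = (1 − |Γ|²)·P_inc = 104 W

P_reflected ≈ 32.8 W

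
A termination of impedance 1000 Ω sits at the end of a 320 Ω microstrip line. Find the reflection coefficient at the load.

Γ = 0.515

Γ = (Z_L − Z_0)/(Z_L + Z_0) = (1000 − 320)/(1000 + 320) = 680/1320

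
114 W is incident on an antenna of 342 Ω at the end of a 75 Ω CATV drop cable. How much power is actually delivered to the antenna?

P_delivered ≈ 67.3 W

Γ = (342 − 75)/(342 + 75) = 0.64
|Γ|² = 0.41
P_refl = |Γ|²·P_inc = 46.7 W, P_del = (1 − |Γ|²)·P_inc = 67.3 W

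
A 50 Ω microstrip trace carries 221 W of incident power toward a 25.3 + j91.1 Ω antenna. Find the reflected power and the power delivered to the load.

P_reflected ≈ 141 W; P_delivered ≈ 80.1 W

|Γ| = |(-24.7 + j91.1)/(75.3 + j91.1)| = 0.799
|Γ|² = 0.638
P_refl = |Γ|²·P_inc = 141 W, P_del = (1 − |Γ|²)·P_inc = 80.1 W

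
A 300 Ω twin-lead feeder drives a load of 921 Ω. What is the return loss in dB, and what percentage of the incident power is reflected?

Γ = (921 − 300)/(921 + 300) = 0.509
RL = −20·log₁₀(0.509) = 5.87 dB
P_refl/P_inc = |Γ|² = 0.259

RL ≈ 5.87 dB; 25.9% of incident power reflected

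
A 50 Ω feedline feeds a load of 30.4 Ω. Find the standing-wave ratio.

VSWR ≈ 1.64

For a purely resistive load, VSWR = R_L/Z_0 or Z_0/R_L (whichever > 1) = 50/30.4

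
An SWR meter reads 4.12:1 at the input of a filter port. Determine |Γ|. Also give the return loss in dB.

|Γ| = (S − 1)/(S + 1) = (4.12 − 1)/(4.12 + 1) = 3.12/5.12
RL = −20·log₁₀|Γ| = −20·log₁₀(0.609)

|Γ| ≈ 0.609; return loss ≈ 4.3 dB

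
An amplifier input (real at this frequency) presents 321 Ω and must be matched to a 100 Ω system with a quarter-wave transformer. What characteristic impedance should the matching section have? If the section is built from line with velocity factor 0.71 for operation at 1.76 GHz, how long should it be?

Z_qwt ≈ 179 Ω; length ≈ 3.03 cm

Z_qwt = √(Z_0·R_L) = √(100 × 321) = √32100
λ = 0.71·c/f = 0.121 m, so l = λ/4 = 0.0303 m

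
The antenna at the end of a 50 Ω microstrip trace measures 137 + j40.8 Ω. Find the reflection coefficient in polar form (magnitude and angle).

Γ = (Z_L − Z_0)/(Z_L + Z_0) = (87 + j40.8)/(187 + j40.8)
|Γ| = 96.1/191 = 0.502

Γ ≈ 0.502 ∠ 12.8°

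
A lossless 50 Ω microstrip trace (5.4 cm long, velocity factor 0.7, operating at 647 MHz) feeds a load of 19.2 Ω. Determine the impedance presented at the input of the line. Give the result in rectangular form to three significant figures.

Z_in ≈ 53 + j51.1 Ω

λ = v/f = 0.7·c / 647 MHz = 0.325 m
βl = 2π·l/λ = 2π × 0.166 = 59.9°
tan(βl) = tan(59.9°) = 1.72
Z_in = Z_0·(Z_L + jZ_0·tanβl)/(Z_0 + jZ_L·tanβl)
     = 50·(19.2 + j86.2)/(50 + j33.1)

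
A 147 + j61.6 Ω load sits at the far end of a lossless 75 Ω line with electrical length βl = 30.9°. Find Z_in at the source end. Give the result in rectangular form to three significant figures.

Z_in ≈ 122 − j72.4 Ω

tan(βl) = tan(30.9°) = 0.598
Z_in = Z_0·(Z_L + jZ_0·tanβl)/(Z_0 + jZ_L·tanβl)
     = 75·(147 + j106)/(38.1 + j88)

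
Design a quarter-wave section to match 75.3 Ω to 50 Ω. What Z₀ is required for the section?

Z_qwt ≈ 61.4 Ω

Z_qwt = √(Z_0·R_L) = √(50 × 75.3) = √3765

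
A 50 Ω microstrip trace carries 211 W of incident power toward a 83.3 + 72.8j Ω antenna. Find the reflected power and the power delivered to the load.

|Γ| = |(33.3 + j72.8)/(133.3 + j72.8)| = 0.527
|Γ|² = 0.278
P_refl = |Γ|²·P_inc = 58.6 W, P_del = (1 − |Γ|²)·P_inc = 152 W

P_reflected ≈ 58.6 W; P_delivered ≈ 152 W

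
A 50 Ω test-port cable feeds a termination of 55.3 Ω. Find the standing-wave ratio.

VSWR ≈ 1.11

For a purely resistive load, VSWR = R_L/Z_0 or Z_0/R_L (whichever > 1) = 55.3/50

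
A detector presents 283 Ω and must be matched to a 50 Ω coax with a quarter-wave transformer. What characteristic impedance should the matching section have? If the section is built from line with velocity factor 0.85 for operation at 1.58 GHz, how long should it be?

Z_qwt ≈ 119 Ω; length ≈ 4.03 cm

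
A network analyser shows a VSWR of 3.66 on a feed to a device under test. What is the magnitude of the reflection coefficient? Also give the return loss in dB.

|Γ| ≈ 0.571; return loss ≈ 4.87 dB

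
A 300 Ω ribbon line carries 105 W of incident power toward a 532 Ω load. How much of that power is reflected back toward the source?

P_reflected ≈ 8.16 W

Γ = (532 − 300)/(532 + 300) = 0.279
|Γ|² = 0.0778
P_refl = |Γ|²·P_inc = 8.16 W, P_del = (1 − |Γ|²)·P_inc = 96.8 W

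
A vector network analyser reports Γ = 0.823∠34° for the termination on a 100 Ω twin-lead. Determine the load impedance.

Z_L = Z_0·(1 + Γ)/(1 − Γ) = 100·(1.68 + j0.46)/(0.318 − j0.46)

Z_L ≈ 103 + j294 Ω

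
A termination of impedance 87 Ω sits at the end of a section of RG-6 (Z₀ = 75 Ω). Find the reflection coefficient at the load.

Γ = 0.0741

Γ = (Z_L − Z_0)/(Z_L + Z_0) = (87 − 75)/(87 + 75) = 12/162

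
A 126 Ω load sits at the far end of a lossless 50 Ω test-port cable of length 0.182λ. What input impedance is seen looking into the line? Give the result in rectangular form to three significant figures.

Z_in ≈ 23.2 − j18.6 Ω

βl = 2π × 0.182 = 65.5°
tan(βl) = tan(65.5°) = 2.2
Z_in = Z_0·(Z_L + jZ_0·tanβl)/(Z_0 + jZ_L·tanβl)
     = 50·(126 + j110)/(50 + j277)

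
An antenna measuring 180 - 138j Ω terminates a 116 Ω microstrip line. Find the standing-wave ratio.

Γ = (Z_L − Z_0)/(Z_L + Z_0) = (64 − j138)/(296 − j138)
|Γ| = 152/327 = 0.466
VSWR = (1 + |Γ|)/(1 − |Γ|) = 1.47/0.534

VSWR ≈ 2.74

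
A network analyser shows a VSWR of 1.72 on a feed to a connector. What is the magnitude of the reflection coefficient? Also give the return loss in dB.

|Γ| ≈ 0.265; return loss ≈ 11.5 dB

|Γ| = (S − 1)/(S + 1) = (1.72 − 1)/(1.72 + 1) = 0.72/2.72
RL = −20·log₁₀|Γ| = −20·log₁₀(0.265)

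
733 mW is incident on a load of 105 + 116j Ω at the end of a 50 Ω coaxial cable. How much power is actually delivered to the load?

|Γ| = |(55 + j116)/(155 + j116)| = 0.663
|Γ|² = 0.44
P_refl = |Γ|²·P_inc = 322 mW, P_del = (1 − |Γ|²)·P_inc = 411 mW

P_delivered ≈ 411 mW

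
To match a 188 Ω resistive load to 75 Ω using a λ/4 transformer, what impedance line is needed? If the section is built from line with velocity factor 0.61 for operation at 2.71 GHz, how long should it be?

Z_qwt ≈ 119 Ω; length ≈ 1.69 cm

Z_qwt = √(Z_0·R_L) = √(75 × 188) = √14100
λ = 0.61·c/f = 0.0675 m, so l = λ/4 = 0.0169 m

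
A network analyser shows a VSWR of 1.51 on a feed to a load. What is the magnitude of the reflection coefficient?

|Γ| = (S − 1)/(S + 1) = (1.51 − 1)/(1.51 + 1) = 0.51/2.51

|Γ| ≈ 0.203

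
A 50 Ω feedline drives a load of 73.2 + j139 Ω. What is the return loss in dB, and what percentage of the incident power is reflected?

RL ≈ 2.4 dB; 57.6% of incident power reflected

Γ = (23.2 + j139)/(123.2 + j139), |Γ| = 0.759
RL = −20·log₁₀(0.759) = 2.4 dB
P_refl/P_inc = |Γ|² = 0.576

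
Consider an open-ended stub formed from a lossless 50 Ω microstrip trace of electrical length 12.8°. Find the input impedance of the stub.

Z_in ≈ −j220 Ω

tan(βl) = 0.227
For an open-ended stub, Z_in = −jZ_0·cot(βl) = −jZ_0/tan(βl)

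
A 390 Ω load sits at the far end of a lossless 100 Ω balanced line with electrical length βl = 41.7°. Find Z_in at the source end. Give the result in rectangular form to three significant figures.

Z_in ≈ 53.5 − j96.8 Ω

tan(βl) = tan(41.7°) = 0.891
Z_in = Z_0·(Z_L + jZ_0·tanβl)/(Z_0 + jZ_L·tanβl)
     = 100·(390 + j89.1)/(100 + j347)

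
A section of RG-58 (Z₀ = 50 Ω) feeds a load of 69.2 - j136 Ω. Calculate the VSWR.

Γ = (Z_L − Z_0)/(Z_L + Z_0) = (19.2 − j136)/(119.2 − j136)
|Γ| = 137/181 = 0.759
VSWR = (1 + |Γ|)/(1 − |Γ|) = 1.76/0.241

VSWR ≈ 7.32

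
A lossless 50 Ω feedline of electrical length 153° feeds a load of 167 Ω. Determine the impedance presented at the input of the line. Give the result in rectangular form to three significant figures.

Z_in ≈ 54 + j66.4 Ω

tan(βl) = tan(153°) = -0.51
Z_in = Z_0·(Z_L + jZ_0·tanβl)/(Z_0 + jZ_L·tanβl)
     = 50·(167 − j25.5)/(50 − j85.1)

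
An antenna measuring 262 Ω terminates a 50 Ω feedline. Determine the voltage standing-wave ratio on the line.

For a purely resistive load, VSWR = R_L/Z_0 or Z_0/R_L (whichever > 1) = 262/50

VSWR ≈ 5.24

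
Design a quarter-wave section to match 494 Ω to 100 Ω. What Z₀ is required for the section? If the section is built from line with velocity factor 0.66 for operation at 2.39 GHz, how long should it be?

Z_qwt = √(Z_0·R_L) = √(100 × 494) = √49400
λ = 0.66·c/f = 0.0828 m, so l = λ/4 = 0.0207 m

Z_qwt ≈ 222 Ω; length ≈ 2.07 cm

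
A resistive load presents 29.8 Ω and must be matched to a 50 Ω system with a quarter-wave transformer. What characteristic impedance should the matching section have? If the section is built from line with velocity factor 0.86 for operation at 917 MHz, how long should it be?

Z_qwt ≈ 38.6 Ω; length ≈ 7.03 cm

Z_qwt = √(Z_0·R_L) = √(50 × 29.8) = √1490
λ = 0.86·c/f = 0.281 m, so l = λ/4 = 0.0703 m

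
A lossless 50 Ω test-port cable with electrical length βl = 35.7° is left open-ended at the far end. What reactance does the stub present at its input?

X_in ≈ -69.6 Ω (capacitive)

tan(βl) = 0.719
For an open-ended stub, Z_in = −jZ_0·cot(βl) = −jZ_0/tan(βl)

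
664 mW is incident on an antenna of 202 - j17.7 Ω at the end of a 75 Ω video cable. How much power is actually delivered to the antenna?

P_delivered ≈ 522 mW

|Γ| = |(127 − j17.7)/(277 − j17.7)| = 0.462
|Γ|² = 0.213
P_refl = |Γ|²·P_inc = 142 mW, P_del = (1 − |Γ|²)·P_inc = 522 mW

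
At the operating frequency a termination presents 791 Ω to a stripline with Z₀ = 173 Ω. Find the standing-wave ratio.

VSWR ≈ 4.57

For a purely resistive load, VSWR = R_L/Z_0 or Z_0/R_L (whichever > 1) = 791/173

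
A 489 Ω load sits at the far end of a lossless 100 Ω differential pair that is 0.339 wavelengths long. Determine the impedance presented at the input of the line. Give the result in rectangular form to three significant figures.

Z_in ≈ 28 + j59 Ω

βl = 2π × 0.339 = 122°
tan(βl) = tan(122°) = -1.6
Z_in = Z_0·(Z_L + jZ_0·tanβl)/(Z_0 + jZ_L·tanβl)
     = 100·(489 − j160)/(100 − j781)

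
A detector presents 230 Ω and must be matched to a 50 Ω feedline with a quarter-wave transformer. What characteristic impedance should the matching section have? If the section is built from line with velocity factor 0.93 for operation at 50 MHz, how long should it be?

Z_qwt ≈ 107 Ω; length ≈ 1.4 m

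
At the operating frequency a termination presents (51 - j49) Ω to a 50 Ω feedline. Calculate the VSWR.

VSWR ≈ 2.55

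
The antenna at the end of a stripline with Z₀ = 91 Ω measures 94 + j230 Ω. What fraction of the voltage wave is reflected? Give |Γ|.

|Γ| ≈ 0.779

Γ = (Z_L − Z_0)/(Z_L + Z_0) = (3 + j230)/(185 + j230)
|Γ| = 230/295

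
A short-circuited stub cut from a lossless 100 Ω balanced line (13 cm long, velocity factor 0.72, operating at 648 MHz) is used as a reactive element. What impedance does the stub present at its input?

λ = v/f = 0.72·c / 648 MHz = 0.333 m
βl = 2π·l/λ = 2π × 0.39 = 140°
tan(βl) = -0.827
For a short-circuited stub, Z_in = jZ_0·tan(βl)

Z_in ≈ −j82.7 Ω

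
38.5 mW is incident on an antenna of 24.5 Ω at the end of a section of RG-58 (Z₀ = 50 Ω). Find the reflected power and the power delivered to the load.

Γ = (24.5 − 50)/(24.5 + 50) = -0.342
|Γ|² = 0.117
P_refl = |Γ|²·P_inc = 4.51 mW, P_del = (1 − |Γ|²)·P_inc = 34 mW

P_reflected ≈ 4.51 mW; P_delivered ≈ 34 mW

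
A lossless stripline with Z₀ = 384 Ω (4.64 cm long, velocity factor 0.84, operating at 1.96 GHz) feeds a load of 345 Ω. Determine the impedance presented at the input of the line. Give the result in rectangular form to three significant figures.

Z_in ≈ 389 − j41.1 Ω

λ = v/f = 0.84·c / 1.96 GHz = 0.129 m
βl = 2π·l/λ = 2π × 0.361 = 130°
tan(βl) = tan(130°) = -1.2
Z_in = Z_0·(Z_L + jZ_0·tanβl)/(Z_0 + jZ_L·tanβl)
     = 384·(345 − j459)/(384 − j412)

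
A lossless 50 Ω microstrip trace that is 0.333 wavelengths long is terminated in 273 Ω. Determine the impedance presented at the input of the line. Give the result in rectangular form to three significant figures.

βl = 2π × 0.333 = 120°
tan(βl) = tan(120°) = -1.74
Z_in = Z_0·(Z_L + jZ_0·tanβl)/(Z_0 + jZ_L·tanβl)
     = 50·(273 − j87)/(50 − j475)

Z_in ≈ 12 + j27.5 Ω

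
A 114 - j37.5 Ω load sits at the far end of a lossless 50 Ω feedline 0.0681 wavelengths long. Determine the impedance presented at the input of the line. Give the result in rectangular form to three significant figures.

Z_in ≈ 47.8 − j48 Ω

βl = 2π × 0.0681 = 24.5°
tan(βl) = tan(24.5°) = 0.456
Z_in = Z_0·(Z_L + jZ_0·tanβl)/(Z_0 + jZ_L·tanβl)
     = 50·(114 − j14.7)/(67.1 + j52)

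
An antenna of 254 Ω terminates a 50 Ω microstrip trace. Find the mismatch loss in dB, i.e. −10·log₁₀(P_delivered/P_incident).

Γ = (254 − 50)/(254 + 50) = 0.671
|Γ|² = 0.45, so P_del/P_inc = 1 − |Γ|² = 0.55
ML = −10·log₁₀(1 − |Γ|²)

mismatch loss ≈ 2.6 dB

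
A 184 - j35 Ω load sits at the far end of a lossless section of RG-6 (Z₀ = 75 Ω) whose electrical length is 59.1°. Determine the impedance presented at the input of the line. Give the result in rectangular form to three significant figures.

Z_in ≈ 34.9 − j29.7 Ω

tan(βl) = tan(59.1°) = 1.67
Z_in = Z_0·(Z_L + jZ_0·tanβl)/(Z_0 + jZ_L·tanβl)
     = 75·(184 + j90.3)/(133 + j307)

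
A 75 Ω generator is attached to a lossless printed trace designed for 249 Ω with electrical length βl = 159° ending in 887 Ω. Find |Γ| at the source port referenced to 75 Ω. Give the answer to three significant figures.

|Γ| ≈ 0.827

tan(βl) = -0.384
Z_in = Z_0·(Z_L + jZ_0·tanβl)/(Z_0 + jZ_L·tanβl) = 355 + j389 Ω
Γ_s = (Z_in − Z_s)/(Z_in + Z_s) = (280 + j389)/(430 + j389), |Γ_s| = 0.827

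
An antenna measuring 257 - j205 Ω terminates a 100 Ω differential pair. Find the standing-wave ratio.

VSWR ≈ 4.37

Γ = (Z_L − Z_0)/(Z_L + Z_0) = (157 − j205)/(357 − j205)
|Γ| = 258/412 = 0.627
VSWR = (1 + |Γ|)/(1 − |Γ|) = 1.63/0.373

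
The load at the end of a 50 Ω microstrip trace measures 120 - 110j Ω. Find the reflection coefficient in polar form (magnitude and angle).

Γ ≈ 0.644 ∠ -24.6°

Γ = (Z_L − Z_0)/(Z_L + Z_0) = (70 − j110)/(170 − j110)
|Γ| = 130/202 = 0.644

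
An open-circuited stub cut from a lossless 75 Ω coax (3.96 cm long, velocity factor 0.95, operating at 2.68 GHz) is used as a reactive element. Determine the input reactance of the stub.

X_in ≈ 72.6 Ω (inductive)

λ = v/f = 0.95·c / 2.68 GHz = 0.106 m
βl = 2π·l/λ = 2π × 0.372 = 134°
tan(βl) = -1.03
For an open-circuited stub, Z_in = −jZ_0·cot(βl) = −jZ_0/tan(βl)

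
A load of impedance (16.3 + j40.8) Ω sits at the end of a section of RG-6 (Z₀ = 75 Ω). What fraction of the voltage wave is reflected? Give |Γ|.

|Γ| ≈ 0.715

Γ = (Z_L − Z_0)/(Z_L + Z_0) = (-58.7 + j40.8)/(91.3 + j40.8)
|Γ| = 71.5/100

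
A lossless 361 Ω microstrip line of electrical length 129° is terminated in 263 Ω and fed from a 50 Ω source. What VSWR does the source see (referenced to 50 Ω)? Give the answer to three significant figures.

VSWR ≈ 8.08

tan(βl) = -1.23
Z_in = Z_0·(Z_L + jZ_0·tanβl)/(Z_0 + jZ_L·tanβl) = 367 − j116 Ω
Γ_s = (Z_in − Z_s)/(Z_in + Z_s) = (317 − j116)/(417 − j116), |Γ_s| = 0.78
VSWR = (1 + |Γ_s|)/(1 − |Γ_s|)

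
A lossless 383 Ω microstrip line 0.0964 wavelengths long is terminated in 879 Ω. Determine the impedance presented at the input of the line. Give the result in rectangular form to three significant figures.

βl = 2π × 0.0964 = 34.7°
tan(βl) = tan(34.7°) = 0.693
Z_in = Z_0·(Z_L + jZ_0·tanβl)/(Z_0 + jZ_L·tanβl)
     = 383·(879 + j265)/(383 + j609)

Z_in ≈ 369 − j321 Ω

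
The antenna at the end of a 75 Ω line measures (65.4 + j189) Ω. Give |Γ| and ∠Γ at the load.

Γ = (Z_L − Z_0)/(Z_L + Z_0) = (-9.6 + j189)/(140.4 + j189)
|Γ| = 189/235 = 0.804

Γ ≈ 0.804 ∠ 39.5°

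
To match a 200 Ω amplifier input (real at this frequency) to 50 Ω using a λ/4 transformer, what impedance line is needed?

Z_qwt ≈ 100 Ω

Z_qwt = √(Z_0·R_L) = √(50 × 200) = √10000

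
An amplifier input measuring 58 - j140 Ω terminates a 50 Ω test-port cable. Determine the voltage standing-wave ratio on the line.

VSWR ≈ 8.67

Γ = (Z_L − Z_0)/(Z_L + Z_0) = (8 − j140)/(108 − j140)
|Γ| = 140/177 = 0.793
VSWR = (1 + |Γ|)/(1 − |Γ|) = 1.79/0.207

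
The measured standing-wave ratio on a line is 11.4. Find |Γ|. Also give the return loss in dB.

|Γ| = (S − 1)/(S + 1) = (11.4 − 1)/(11.4 + 1) = 10.4/12.4
RL = −20·log₁₀|Γ| = −20·log₁₀(0.839)

|Γ| ≈ 0.839; return loss ≈ 1.53 dB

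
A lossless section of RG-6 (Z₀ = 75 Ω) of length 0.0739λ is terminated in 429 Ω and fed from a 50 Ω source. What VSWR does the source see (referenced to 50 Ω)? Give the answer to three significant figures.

VSWR ≈ 7.64

βl = 2π × 0.0739 = 26.6°
tan(βl) = 0.501
Z_in = Z_0·(Z_L + jZ_0·tanβl)/(Z_0 + jZ_L·tanβl) = 58.3 − j129 Ω
Γ_s = (Z_in − Z_s)/(Z_in + Z_s) = (8.28 − j129)/(108 − j129), |Γ_s| = 0.768
VSWR = (1 + |Γ_s|)/(1 − |Γ_s|)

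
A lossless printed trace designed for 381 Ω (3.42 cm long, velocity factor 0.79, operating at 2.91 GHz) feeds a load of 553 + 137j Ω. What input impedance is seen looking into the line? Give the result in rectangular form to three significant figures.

Z_in ≈ 348 + j171 Ω

λ = v/f = 0.79·c / 2.91 GHz = 0.0814 m
βl = 2π·l/λ = 2π × 0.42 = 151°
tan(βl) = tan(151°) = -0.55
Z_in = Z_0·(Z_L + jZ_0·tanβl)/(Z_0 + jZ_L·tanβl)
     = 381·(553 − j72.7)/(456 − j304)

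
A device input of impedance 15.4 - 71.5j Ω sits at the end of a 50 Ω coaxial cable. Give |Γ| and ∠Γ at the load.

Γ = (Z_L − Z_0)/(Z_L + Z_0) = (-34.6 − j71.5)/(65.4 − j71.5)
|Γ| = 79.4/96.9 = 0.82

Γ ≈ 0.82 ∠ -68.3°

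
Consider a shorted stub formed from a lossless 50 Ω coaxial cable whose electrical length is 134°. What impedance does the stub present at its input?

Z_in ≈ −j51.8 Ω

tan(βl) = -1.04
For a shorted stub, Z_in = jZ_0·tan(βl)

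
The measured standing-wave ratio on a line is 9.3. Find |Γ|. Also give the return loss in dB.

|Γ| ≈ 0.806; return loss ≈ 1.88 dB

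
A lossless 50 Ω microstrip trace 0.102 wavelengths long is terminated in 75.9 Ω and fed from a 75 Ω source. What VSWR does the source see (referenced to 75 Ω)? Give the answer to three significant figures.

VSWR ≈ 1.65

βl = 2π × 0.102 = 36.7°
tan(βl) = 0.746
Z_in = Z_0·(Z_L + jZ_0·tanβl)/(Z_0 + jZ_L·tanβl) = 51.8 − j21.3 Ω
Γ_s = (Z_in − Z_s)/(Z_in + Z_s) = (-23.2 − j21.3)/(127 − j21.3), |Γ_s| = 0.245
VSWR = (1 + |Γ_s|)/(1 − |Γ_s|)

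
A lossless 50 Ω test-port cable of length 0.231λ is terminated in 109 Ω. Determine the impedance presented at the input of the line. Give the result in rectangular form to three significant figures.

βl = 2π × 0.231 = 83.2°
tan(βl) = tan(83.2°) = 8.34
Z_in = Z_0·(Z_L + jZ_0·tanβl)/(Z_0 + jZ_L·tanβl)
     = 50·(109 + j417)/(50 + j909)

Z_in ≈ 23.2 − j4.72 Ω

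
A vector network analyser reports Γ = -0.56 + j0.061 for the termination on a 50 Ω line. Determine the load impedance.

Z_L = Z_0·(1 + Γ)/(1 − Γ) = 50·(0.44 + j0.061)/(1.56 − j0.061)

Z_L ≈ 14 + j2.5 Ω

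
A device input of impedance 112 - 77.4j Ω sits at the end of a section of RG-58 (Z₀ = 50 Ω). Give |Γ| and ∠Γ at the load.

Γ = (Z_L − Z_0)/(Z_L + Z_0) = (62 − j77.4)/(162 − j77.4)
|Γ| = 99.2/180 = 0.552

Γ ≈ 0.552 ∠ -25.8°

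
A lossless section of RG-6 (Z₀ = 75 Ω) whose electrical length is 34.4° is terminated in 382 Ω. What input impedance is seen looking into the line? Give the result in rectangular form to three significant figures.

Z_in ≈ 42.6 − j97.3 Ω

tan(βl) = tan(34.4°) = 0.685
Z_in = Z_0·(Z_L + jZ_0·tanβl)/(Z_0 + jZ_L·tanβl)
     = 75·(382 + j51.4)/(75 + j262)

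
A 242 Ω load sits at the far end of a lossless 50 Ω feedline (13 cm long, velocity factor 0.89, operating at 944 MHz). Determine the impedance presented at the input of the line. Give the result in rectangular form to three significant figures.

Z_in ≈ 100 + j113 Ω

λ = v/f = 0.89·c / 944 MHz = 0.283 m
βl = 2π·l/λ = 2π × 0.46 = 165°
tan(βl) = tan(165°) = -0.259
Z_in = Z_0·(Z_L + jZ_0·tanβl)/(Z_0 + jZ_L·tanβl)
     = 50·(242 − j13)/(50 − j62.7)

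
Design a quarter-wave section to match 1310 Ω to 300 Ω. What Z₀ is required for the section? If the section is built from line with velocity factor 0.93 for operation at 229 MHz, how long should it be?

Z_qwt = √(Z_0·R_L) = √(300 × 1310) = √393000
λ = 0.93·c/f = 1.22 m, so l = λ/4 = 0.305 m

Z_qwt ≈ 627 Ω; length ≈ 30.5 cm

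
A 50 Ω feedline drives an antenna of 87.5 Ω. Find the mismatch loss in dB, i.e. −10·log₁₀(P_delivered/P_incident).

Γ = (87.5 − 50)/(87.5 + 50) = 0.273
|Γ|² = 0.0744, so P_del/P_inc = 1 − |Γ|² = 0.926
ML = −10·log₁₀(1 − |Γ|²)

mismatch loss ≈ 0.336 dB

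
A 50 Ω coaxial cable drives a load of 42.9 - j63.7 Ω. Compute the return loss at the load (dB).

Γ = (-7.1 − j63.7)/(92.9 − j63.7), |Γ| = 0.569
RL = −20·log₁₀|Γ| = −20·log₁₀(0.569)

RL ≈ 4.9 dB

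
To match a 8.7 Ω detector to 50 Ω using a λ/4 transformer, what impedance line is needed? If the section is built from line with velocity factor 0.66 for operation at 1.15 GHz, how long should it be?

Z_qwt = √(Z_0·R_L) = √(50 × 8.7) = √435
λ = 0.66·c/f = 0.172 m, so l = λ/4 = 0.043 m

Z_qwt ≈ 20.9 Ω; length ≈ 4.3 cm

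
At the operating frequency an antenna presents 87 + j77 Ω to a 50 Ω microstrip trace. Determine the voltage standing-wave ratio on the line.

Γ = (Z_L − Z_0)/(Z_L + Z_0) = (37 + j77)/(137 + j77)
|Γ| = 85.4/157 = 0.544
VSWR = (1 + |Γ|)/(1 − |Γ|) = 1.54/0.456

VSWR ≈ 3.38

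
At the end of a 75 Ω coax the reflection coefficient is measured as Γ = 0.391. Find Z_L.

Z_L ≈ 171 Ω

Z_L = Z_0·(1 + Γ)/(1 − Γ) = 75·(1.39)/(0.609)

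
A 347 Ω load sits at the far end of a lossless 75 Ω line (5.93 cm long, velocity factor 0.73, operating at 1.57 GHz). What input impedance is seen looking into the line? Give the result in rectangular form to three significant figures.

Z_in ≈ 66.8 + j119 Ω

λ = v/f = 0.73·c / 1.57 GHz = 0.139 m
βl = 2π·l/λ = 2π × 0.425 = 153°
tan(βl) = tan(153°) = -0.509
Z_in = Z_0·(Z_L + jZ_0·tanβl)/(Z_0 + jZ_L·tanβl)
     = 75·(347 − j38.1)/(75 − j176)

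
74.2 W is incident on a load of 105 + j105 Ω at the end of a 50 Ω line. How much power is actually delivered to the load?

|Γ| = |(55 + j105)/(155 + j105)| = 0.633
|Γ|² = 0.401
P_refl = |Γ|²·P_inc = 29.7 W, P_del = (1 − |Γ|²)·P_inc = 44.5 W

P_delivered ≈ 44.5 W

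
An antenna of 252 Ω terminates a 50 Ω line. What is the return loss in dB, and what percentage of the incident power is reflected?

Γ = (252 − 50)/(252 + 50) = 0.669
RL = −20·log₁₀(0.669) = 3.49 dB
P_refl/P_inc = |Γ|² = 0.447

RL ≈ 3.49 dB; 44.7% of incident power reflected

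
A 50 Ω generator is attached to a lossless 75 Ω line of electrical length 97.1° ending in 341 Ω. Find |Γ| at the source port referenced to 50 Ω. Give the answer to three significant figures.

tan(βl) = -8.03
Z_in = Z_0·(Z_L + jZ_0·tanβl)/(Z_0 + jZ_L·tanβl) = 16.7 + j8.88 Ω
Γ_s = (Z_in − Z_s)/(Z_in + Z_s) = (-33.3 + j8.88)/(66.7 + j8.88), |Γ_s| = 0.511

|Γ| ≈ 0.511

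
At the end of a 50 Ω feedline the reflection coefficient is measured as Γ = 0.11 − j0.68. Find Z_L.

Z_L ≈ 20.9 − j54.2 Ω

Z_L = Z_0·(1 + Γ)/(1 − Γ) = 50·(1.11 − j0.68)/(0.89 + j0.68)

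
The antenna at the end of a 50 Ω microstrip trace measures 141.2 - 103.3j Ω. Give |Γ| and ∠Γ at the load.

Γ ≈ 0.634 ∠ -20.2°

Γ = (Z_L − Z_0)/(Z_L + Z_0) = (91.2 − j103.3)/(191.2 − j103.3)
|Γ| = 138/217 = 0.634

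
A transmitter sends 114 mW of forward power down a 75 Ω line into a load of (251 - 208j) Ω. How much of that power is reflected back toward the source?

|Γ| = |(176 − j208)/(326 − j208)| = 0.705
|Γ|² = 0.496
P_refl = |Γ|²·P_inc = 56.6 mW, P_del = (1 − |Γ|²)·P_inc = 57.4 mW

P_reflected ≈ 56.6 mW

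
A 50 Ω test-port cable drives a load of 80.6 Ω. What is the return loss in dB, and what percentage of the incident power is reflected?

Γ = (80.6 − 50)/(80.6 + 50) = 0.234
RL = −20·log₁₀(0.234) = 12.6 dB
P_refl/P_inc = |Γ|² = 0.0549

RL ≈ 12.6 dB; 5.49% of incident power reflected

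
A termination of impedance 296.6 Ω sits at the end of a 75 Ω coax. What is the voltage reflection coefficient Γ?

Γ = (Z_L − Z_0)/(Z_L + Z_0) = (296.6 − 75)/(296.6 + 75) = 221.6/371.6

Γ = 0.596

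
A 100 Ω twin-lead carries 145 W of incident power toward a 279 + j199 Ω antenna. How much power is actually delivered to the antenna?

P_delivered ≈ 88.3 W

|Γ| = |(179 + j199)/(379 + j199)| = 0.625
|Γ|² = 0.391
P_refl = |Γ|²·P_inc = 56.7 W, P_del = (1 − |Γ|²)·P_inc = 88.3 W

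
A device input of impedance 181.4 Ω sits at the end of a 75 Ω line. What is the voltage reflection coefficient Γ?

Γ = (Z_L − Z_0)/(Z_L + Z_0) = (181.4 − 75)/(181.4 + 75) = 106.4/256.4

Γ = 0.415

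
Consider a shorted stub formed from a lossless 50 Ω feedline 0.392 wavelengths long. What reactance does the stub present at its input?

X_in ≈ -40.3 Ω (capacitive)

βl = 2π × 0.392 = 141°
tan(βl) = -0.806
For a shorted stub, Z_in = jZ_0·tan(βl)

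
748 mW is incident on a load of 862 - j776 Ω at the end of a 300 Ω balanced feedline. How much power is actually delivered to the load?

P_delivered ≈ 396 mW

|Γ| = |(562 − j776)/(1162 − j776)| = 0.686
|Γ|² = 0.47
P_refl = |Γ|²·P_inc = 352 mW, P_del = (1 − |Γ|²)·P_inc = 396 mW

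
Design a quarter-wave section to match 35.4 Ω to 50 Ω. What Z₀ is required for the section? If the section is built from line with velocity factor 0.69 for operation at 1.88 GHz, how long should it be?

Z_qwt ≈ 42.1 Ω; length ≈ 2.75 cm

Z_qwt = √(Z_0·R_L) = √(50 × 35.4) = √1770
λ = 0.69·c/f = 0.11 m, so l = λ/4 = 0.0275 m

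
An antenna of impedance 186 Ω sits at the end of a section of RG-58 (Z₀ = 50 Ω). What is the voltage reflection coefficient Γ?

Γ = 0.576

Γ = (Z_L − Z_0)/(Z_L + Z_0) = (186 − 50)/(186 + 50) = 136/236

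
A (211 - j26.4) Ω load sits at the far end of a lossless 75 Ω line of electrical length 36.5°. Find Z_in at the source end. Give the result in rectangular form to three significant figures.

Z_in ≈ 55.1 − j68 Ω

tan(βl) = tan(36.5°) = 0.74
Z_in = Z_0·(Z_L + jZ_0·tanβl)/(Z_0 + jZ_L·tanβl)
     = 75·(211 + j29.1)/(94.5 + j156)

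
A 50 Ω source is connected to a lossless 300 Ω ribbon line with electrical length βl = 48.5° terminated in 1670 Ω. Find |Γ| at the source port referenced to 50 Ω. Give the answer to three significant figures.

tan(βl) = 1.13
Z_in = Z_0·(Z_L + jZ_0·tanβl)/(Z_0 + jZ_L·tanβl) = 93.7 − j251 Ω
Γ_s = (Z_in − Z_s)/(Z_in + Z_s) = (43.7 − j251)/(144 − j251), |Γ_s| = 0.881

|Γ| ≈ 0.881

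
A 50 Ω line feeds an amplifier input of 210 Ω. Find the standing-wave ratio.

VSWR ≈ 4.2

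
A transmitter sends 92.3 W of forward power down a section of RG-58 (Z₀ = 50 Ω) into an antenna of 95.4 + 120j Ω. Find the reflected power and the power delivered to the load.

P_reflected ≈ 42.7 W; P_delivered ≈ 49.6 W

|Γ| = |(45.4 + j120)/(145.4 + j120)| = 0.681
|Γ|² = 0.463
P_refl = |Γ|²·P_inc = 42.7 W, P_del = (1 − |Γ|²)·P_inc = 49.6 W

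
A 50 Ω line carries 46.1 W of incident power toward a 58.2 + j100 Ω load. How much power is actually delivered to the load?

P_delivered ≈ 24.7 W

|Γ| = |(8.2 + j100)/(108.2 + j100)| = 0.681
|Γ|² = 0.464
P_refl = |Γ|²·P_inc = 21.4 W, P_del = (1 − |Γ|²)·P_inc = 24.7 W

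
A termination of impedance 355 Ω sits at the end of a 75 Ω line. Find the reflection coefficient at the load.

Γ = 0.651

Γ = (Z_L − Z_0)/(Z_L + Z_0) = (355 − 75)/(355 + 75) = 280/430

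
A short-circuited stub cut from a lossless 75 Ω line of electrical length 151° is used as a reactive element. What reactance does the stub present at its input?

tan(βl) = -0.554
For a short-circuited stub, Z_in = jZ_0·tan(βl)

X_in ≈ -41.6 Ω (capacitive)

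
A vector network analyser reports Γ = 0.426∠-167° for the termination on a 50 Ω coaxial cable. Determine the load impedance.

Z_L = Z_0·(1 + Γ)/(1 − Γ) = 50·(0.585 − j0.0958)/(1.42 + j0.0958)

Z_L ≈ 20.3 − j4.76 Ω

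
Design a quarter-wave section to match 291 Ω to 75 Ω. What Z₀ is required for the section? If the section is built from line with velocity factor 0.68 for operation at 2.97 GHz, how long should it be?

Z_qwt ≈ 148 Ω; length ≈ 1.72 cm

Z_qwt = √(Z_0·R_L) = √(75 × 291) = √21820
λ = 0.68·c/f = 0.0687 m, so l = λ/4 = 0.0172 m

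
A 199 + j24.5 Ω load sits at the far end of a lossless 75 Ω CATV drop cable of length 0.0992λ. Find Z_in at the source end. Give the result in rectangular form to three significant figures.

Z_in ≈ 71.5 − j75.7 Ω

βl = 2π × 0.0992 = 35.7°
tan(βl) = tan(35.7°) = 0.719
Z_in = Z_0·(Z_L + jZ_0·tanβl)/(Z_0 + jZ_L·tanβl)
     = 75·(199 + j78.4)/(57.4 + j143)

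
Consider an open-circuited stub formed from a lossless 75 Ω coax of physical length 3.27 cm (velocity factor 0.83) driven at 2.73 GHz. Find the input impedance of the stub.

Z_in ≈ +j60.9 Ω

λ = v/f = 0.83·c / 2.73 GHz = 0.0912 m
βl = 2π·l/λ = 2π × 0.359 = 129°
tan(βl) = -1.23
For an open-circuited stub, Z_in = −jZ_0·cot(βl) = −jZ_0/tan(βl)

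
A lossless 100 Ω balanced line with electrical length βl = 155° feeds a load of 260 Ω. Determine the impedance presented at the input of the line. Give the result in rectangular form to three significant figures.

Z_in ≈ 128 + j109 Ω

tan(βl) = tan(155°) = -0.466
Z_in = Z_0·(Z_L + jZ_0·tanβl)/(Z_0 + jZ_L·tanβl)
     = 100·(260 − j46.6)/(100 − j121)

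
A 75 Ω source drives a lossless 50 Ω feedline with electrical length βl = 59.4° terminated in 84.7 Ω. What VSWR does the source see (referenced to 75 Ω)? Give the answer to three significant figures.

tan(βl) = 1.69
Z_in = Z_0·(Z_L + jZ_0·tanβl)/(Z_0 + jZ_L·tanβl) = 35.5 − j17.2 Ω
Γ_s = (Z_in − Z_s)/(Z_in + Z_s) = (-39.5 − j17.2)/(111 − j17.2), |Γ_s| = 0.385
VSWR = (1 + |Γ_s|)/(1 − |Γ_s|)

VSWR ≈ 2.25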